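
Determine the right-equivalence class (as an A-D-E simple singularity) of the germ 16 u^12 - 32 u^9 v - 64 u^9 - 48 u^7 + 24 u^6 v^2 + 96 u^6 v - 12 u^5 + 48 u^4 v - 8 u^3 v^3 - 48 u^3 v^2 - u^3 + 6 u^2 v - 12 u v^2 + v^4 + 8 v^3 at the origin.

The Hessian of f at 0 has rank 0. Corank 2; j^3 = -(u - 2*v)^3 is a perfect cube, so E-series; the 4-jet and mu = 6 give E_6.

E_6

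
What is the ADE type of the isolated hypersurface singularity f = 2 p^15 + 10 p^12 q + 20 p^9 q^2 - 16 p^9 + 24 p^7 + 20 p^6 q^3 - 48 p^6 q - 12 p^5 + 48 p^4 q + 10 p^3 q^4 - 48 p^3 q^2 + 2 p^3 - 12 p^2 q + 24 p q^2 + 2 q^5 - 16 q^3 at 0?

E_{8}

The Hessian of f at 0 is [[0, 0], [0, 0]] with rank 0, so corank 2. A Groebner basis of the Jacobian ideal J(f) in C{p,q} is {-p^2/32 + p*q^3 + p*q/8 - q^2/8, q^4, p^3 - 12*p*q^2 + 16*q^3, p^2*q - 4*p*q^2 + 4*q^3}; counting standard monomials gives mu = 8. Corank 2; j^3 = 2*(p - 2*q)^3 is a perfect cube, so E-series; the 5-jet and mu = 8 give E_8.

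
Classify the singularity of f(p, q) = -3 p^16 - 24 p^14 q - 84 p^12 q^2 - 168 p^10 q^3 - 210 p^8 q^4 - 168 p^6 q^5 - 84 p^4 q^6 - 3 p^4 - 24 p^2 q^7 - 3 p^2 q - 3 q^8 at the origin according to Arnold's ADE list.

The Hessian of f at 0 has rank 0. Corank 2; j^3 = -3*p^2*q has shape L^2 M (L != M), so D-series; mu = 9 gives D_9.

D_9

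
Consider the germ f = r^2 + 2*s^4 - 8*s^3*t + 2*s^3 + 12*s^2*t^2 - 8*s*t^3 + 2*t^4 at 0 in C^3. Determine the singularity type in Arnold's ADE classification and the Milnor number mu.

Type E_6, Milnor number mu = 6.

The Hessian of f at 0 is [[0, 0, 0], [0, 0, 0], [0, 0, 2]] with rank 1, so corank 2. A Groebner basis of the Jacobian ideal J(f) in C{s,t,r} is {t^4, s*t^2 - t^3/3, s^2, r}; counting standard monomials gives mu = 6. Corank 2; j^3 = 2*s^3 is a perfect cube, so E-series; the 4-jet and mu = 6 give E_6.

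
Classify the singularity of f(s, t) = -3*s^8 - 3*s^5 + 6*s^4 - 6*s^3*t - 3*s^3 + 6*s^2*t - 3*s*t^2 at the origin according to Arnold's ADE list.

D_9

The Hessian of f at 0 is [[0, 0], [0, 0]] with rank 0, so corank 2. A Groebner basis of the Jacobian ideal J(f) in C{s,t} is {s^2*t^2 - s*t^2 + t^3, 31*s^2*t/8 - s^2 + s*t^3 - 6*s*t^2 + 9*s*t/8 + 3*t^3 - t^2/8, 21*s^2*t/2 - 3*s^2 - 14*s*t^2 + 7*s*t/2 + t^4 + 6*t^3 - t^2/2, s^3 - s^2 + s*t}; counting standard monomials gives mu = 9. Corank 2; j^3 = -3*s*(s - t)^2 has shape L^2 M (L != M), so D-series; mu = 9 gives D_9.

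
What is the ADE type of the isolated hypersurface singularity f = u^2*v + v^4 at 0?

D5

The Hessian of f at 0 has rank 0. Corank 2; j^3 = u^2*v has shape L^2 M (L != M), so D-series; mu = 5 gives D_5.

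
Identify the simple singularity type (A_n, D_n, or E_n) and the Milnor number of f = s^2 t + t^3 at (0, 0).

Type D_{4}, Milnor number mu = 4.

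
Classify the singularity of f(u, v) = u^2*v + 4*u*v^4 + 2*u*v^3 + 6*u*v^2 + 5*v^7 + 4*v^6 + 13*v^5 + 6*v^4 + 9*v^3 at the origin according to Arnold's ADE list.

The Hessian of f at 0 has rank 0. Corank 2; j^3 = v*(u + 3*v)^2 has shape L^2 M (L != M), so D-series; mu = 8 gives D_8.

D_8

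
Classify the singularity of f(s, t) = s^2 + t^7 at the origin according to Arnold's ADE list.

A6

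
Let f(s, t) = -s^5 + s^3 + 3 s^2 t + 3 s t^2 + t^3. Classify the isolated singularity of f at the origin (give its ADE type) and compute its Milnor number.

Type E_{8}, Milnor number mu = 8.

The Hessian of f at 0 has rank 0. Corank 2; j^3 = (s + t)^3 is a perfect cube, so E-series; the 5-jet and mu = 8 give E_8.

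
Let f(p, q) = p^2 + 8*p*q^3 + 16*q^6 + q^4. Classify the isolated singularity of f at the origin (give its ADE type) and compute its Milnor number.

The Hessian of f at 0 has rank 1. Corank 1: A-series; mu = 3 gives A_3.

Type A3, Milnor number mu = 3.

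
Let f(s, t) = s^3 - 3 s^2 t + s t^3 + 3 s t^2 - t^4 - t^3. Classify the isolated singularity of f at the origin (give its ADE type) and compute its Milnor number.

Type E_7, Milnor number mu = 7.

The Hessian of f at 0 has rank 0. Corank 2; j^3 = (s - t)^3 is a perfect cube, so E-series; the 4-jet and mu = 7 give E_7.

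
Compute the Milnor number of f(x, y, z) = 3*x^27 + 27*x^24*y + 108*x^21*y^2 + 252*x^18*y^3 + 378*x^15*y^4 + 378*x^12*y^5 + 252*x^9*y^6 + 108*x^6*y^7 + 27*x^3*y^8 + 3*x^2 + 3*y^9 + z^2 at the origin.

8

The Hessian of f at 0 is [[6, 0, 0], [0, 0, 0], [0, 0, 2]] with rank 2, so corank 1. A Groebner basis of the Jacobian ideal J(f) in C{x,y,z} is {y^8, x, z}; counting standard monomials gives mu = 8. Corank 1: A-series; mu = 8 gives A_8.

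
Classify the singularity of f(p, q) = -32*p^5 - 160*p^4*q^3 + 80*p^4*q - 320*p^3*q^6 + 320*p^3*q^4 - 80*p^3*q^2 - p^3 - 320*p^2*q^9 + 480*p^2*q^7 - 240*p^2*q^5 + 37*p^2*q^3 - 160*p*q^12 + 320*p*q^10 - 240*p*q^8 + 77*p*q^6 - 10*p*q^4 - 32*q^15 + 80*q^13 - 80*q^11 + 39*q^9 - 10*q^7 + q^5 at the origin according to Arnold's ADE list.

E8

The Hessian of f at 0 is [[0, 0], [0, 0]] with rank 0, so corank 2. A Groebner basis of the Jacobian ideal J(f) in C{p,q} is {p^2/2 + p*q^3, 4*p^2 + q^4, p^3, p^2*q}; counting standard monomials gives mu = 8. Corank 2; j^3 = -p^3 is a perfect cube, so E-series; the 5-jet and mu = 8 give E_8.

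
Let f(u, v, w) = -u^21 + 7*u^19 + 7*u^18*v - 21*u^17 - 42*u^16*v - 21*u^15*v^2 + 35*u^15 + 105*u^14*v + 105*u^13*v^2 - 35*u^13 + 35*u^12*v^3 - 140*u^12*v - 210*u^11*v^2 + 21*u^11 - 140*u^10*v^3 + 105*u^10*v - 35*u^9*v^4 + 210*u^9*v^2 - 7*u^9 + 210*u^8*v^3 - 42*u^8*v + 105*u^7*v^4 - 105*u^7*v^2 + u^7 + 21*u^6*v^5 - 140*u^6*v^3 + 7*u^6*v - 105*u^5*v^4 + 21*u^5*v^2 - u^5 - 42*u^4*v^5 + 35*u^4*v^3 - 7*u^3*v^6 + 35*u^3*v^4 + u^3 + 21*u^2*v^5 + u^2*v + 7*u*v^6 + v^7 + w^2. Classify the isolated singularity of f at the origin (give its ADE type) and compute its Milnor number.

Type D8, Milnor number mu = 8.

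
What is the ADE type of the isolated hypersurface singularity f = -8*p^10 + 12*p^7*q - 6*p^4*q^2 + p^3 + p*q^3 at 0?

E7

The Hessian of f at 0 has rank 0. Corank 2; j^3 = p^3 is a perfect cube, so E-series; the 4-jet and mu = 7 give E_7.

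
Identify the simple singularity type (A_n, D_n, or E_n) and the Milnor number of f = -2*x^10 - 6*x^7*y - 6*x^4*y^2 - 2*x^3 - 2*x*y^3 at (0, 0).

Type E_{7}, Milnor number mu = 7.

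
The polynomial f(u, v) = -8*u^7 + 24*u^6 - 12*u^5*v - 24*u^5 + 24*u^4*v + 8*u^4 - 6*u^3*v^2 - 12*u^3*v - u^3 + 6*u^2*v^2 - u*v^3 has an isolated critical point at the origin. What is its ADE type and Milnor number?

Type E_{7}, Milnor number mu = 7.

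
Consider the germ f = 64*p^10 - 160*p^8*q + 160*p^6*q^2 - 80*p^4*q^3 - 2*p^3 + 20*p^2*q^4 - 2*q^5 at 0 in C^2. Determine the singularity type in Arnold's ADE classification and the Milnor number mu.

The Hessian of f at 0 is [[0, 0], [0, 0]] with rank 0, so corank 2. A Groebner basis of the Jacobian ideal J(f) in C{p,q} is {q^4, p^2}; counting standard monomials gives mu = 8. Corank 2; j^3 = -2*p^3 is a perfect cube, so E-series; the 5-jet and mu = 8 give E_8.

Type E8, Milnor number mu = 8.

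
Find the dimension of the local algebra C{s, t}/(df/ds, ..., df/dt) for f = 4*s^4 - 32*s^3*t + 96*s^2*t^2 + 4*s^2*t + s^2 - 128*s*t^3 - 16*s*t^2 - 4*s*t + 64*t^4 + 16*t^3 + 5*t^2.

1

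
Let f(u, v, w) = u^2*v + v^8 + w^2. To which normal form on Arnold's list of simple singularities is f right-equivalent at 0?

D9

The Hessian of f at 0 has rank 1. Corank 2; j^3 = u^2*v has shape L^2 M (L != M), so D-series; mu = 9 gives D_9.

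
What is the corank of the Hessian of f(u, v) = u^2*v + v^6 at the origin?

Hessian at 0 has rank 0.

2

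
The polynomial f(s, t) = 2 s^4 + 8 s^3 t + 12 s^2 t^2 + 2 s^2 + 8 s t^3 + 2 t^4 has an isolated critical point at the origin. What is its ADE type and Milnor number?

Type A3, Milnor number mu = 3.

The Hessian of f at 0 is [[4, 0], [0, 0]] with rank 1, so corank 1. A Groebner basis of the Jacobian ideal J(f) in C{s,t} is {t^3, s}; counting standard monomials gives mu = 3. Corank 1: A-series; mu = 3 gives A_3.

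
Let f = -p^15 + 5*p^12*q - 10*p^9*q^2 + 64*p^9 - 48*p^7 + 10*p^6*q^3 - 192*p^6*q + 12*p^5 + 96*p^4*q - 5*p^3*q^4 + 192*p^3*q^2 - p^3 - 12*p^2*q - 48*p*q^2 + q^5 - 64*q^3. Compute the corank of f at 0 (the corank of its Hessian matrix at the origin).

2

The Hessian at 0 is [[0, 0], [0, 0]] of rank 0; hence corank 2.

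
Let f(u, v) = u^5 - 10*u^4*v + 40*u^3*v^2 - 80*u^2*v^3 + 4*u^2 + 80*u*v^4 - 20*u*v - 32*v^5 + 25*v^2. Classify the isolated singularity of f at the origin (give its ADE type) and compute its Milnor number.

Type A_{4}, Milnor number mu = 4.

The Hessian of f at 0 is [[8, -20], [-20, 50]] with rank 1, so corank 1. A Groebner basis of the Jacobian ideal J(f) in C{u,v} is {v^4, u - 5*v/2}; counting standard monomials gives mu = 4. Corank 1: A-series; mu = 4 gives A_4.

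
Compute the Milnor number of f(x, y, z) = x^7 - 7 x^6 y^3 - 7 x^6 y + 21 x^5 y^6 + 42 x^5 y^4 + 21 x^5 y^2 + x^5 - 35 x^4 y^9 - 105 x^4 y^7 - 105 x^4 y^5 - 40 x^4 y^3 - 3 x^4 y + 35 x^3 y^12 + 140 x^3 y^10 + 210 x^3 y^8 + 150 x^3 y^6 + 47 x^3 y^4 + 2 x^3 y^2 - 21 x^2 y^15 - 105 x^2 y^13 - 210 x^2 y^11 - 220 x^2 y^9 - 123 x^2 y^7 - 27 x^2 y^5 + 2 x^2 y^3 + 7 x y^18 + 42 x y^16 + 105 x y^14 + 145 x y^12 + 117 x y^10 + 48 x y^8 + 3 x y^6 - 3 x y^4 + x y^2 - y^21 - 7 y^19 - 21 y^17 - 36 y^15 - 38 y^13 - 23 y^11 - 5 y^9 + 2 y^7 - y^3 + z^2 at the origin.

6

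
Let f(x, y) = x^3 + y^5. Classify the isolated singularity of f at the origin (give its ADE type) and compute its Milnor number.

The Hessian of f at 0 has rank 0. Corank 2; j^3 = x^3 is a perfect cube, so E-series; the 5-jet and mu = 8 give E_8.

Type E8, Milnor number mu = 8.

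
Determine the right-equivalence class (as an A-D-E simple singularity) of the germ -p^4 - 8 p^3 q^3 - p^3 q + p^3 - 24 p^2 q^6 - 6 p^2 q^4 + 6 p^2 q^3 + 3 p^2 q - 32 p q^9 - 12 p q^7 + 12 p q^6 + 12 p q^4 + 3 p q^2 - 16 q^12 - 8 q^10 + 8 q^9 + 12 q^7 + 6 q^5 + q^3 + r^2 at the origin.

E_7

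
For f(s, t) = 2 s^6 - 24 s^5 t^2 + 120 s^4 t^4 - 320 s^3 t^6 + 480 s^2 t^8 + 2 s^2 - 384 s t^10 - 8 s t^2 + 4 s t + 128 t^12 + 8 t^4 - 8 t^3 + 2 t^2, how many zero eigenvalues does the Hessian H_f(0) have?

1

The Hessian at 0 is [[4, 4], [4, 4]] of rank 1; hence corank 1.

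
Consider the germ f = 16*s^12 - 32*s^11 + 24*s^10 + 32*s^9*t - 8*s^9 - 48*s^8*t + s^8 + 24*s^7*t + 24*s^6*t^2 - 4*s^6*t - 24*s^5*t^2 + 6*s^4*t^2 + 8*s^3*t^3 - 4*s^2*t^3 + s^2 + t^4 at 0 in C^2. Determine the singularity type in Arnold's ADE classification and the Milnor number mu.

Type A_{3}, Milnor number mu = 3.

The Hessian of f at 0 is [[2, 0], [0, 0]] with rank 1, so corank 1. A Groebner basis of the Jacobian ideal J(f) in C{s,t} is {t^3, s}; counting standard monomials gives mu = 3. Corank 1: A-series; mu = 3 gives A_3.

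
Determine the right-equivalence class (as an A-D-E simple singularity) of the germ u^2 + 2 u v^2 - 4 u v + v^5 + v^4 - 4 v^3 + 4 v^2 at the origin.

A_4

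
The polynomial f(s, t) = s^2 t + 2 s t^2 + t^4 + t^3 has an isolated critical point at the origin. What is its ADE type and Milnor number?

The Hessian of f at 0 is [[0, 0], [0, 0]] with rank 0, so corank 2. A Groebner basis of the Jacobian ideal J(f) in C{s,t} is {s^3 - s^2/4 + t^2/4, s^2/4 + t^3 - t^2/4, s*t + t^2}; counting standard monomials gives mu = 5. Corank 2; j^3 = t*(s + t)^2 has shape L^2 M (L != M), so D-series; mu = 5 gives D_5.

Type D_{5}, Milnor number mu = 5.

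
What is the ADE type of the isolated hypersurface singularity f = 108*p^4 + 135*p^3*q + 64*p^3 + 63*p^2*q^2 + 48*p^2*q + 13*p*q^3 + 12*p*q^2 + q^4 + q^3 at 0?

The Hessian of f at 0 has rank 0. Corank 2; j^3 = (4*p + q)^3 is a perfect cube, so E-series; the 4-jet and mu = 7 give E_7.

E_7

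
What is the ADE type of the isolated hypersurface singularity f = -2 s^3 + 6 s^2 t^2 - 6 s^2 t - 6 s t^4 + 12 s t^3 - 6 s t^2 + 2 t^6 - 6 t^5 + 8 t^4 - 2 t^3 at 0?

E_6

The Hessian of f at 0 has rank 0. Corank 2; j^3 = -2*(s + t)^3 is a perfect cube, so E-series; the 4-jet and mu = 6 give E_6.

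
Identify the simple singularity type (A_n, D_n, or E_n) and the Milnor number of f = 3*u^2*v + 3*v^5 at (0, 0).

Type D6, Milnor number mu = 6.

The Hessian of f at 0 is [[0, 0], [0, 0]] with rank 0, so corank 2. A Groebner basis of the Jacobian ideal J(f) in C{u,v} is {u^2/5 + v^4, u^3, u*v}; counting standard monomials gives mu = 6. Corank 2; j^3 = 3*u^2*v has shape L^2 M (L != M), so D-series; mu = 6 gives D_6.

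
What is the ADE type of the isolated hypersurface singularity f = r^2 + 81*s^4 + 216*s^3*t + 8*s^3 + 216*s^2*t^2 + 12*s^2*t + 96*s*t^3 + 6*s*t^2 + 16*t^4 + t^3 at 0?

E_{6}

The Hessian of f at 0 has rank 1. Corank 2; j^3 = (2*s + t)^3 is a perfect cube, so E-series; the 4-jet and mu = 6 give E_6.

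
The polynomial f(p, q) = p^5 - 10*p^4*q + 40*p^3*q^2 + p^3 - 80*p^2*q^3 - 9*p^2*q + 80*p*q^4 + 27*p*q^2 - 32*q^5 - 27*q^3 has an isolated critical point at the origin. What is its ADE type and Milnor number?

Type E_8, Milnor number mu = 8.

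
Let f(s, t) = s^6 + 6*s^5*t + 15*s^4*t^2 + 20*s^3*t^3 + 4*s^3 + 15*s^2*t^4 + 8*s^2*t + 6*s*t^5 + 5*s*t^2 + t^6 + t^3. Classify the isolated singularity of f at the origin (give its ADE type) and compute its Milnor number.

Type D_7, Milnor number mu = 7.

The Hessian of f at 0 has rank 0. Corank 2; j^3 = (s + t)*(2*s + t)^2 has shape L^2 M (L != M), so D-series; mu = 7 gives D_7.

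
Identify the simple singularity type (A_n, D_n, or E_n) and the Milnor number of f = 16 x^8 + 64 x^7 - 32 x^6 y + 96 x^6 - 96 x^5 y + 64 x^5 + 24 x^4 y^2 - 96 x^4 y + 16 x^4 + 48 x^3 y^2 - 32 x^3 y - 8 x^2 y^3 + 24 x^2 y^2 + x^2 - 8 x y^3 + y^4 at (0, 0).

Type A_{3}, Milnor number mu = 3.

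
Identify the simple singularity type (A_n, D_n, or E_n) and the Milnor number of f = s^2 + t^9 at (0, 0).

The Hessian of f at 0 is [[2, 0], [0, 0]] with rank 1, so corank 1. A Groebner basis of the Jacobian ideal J(f) in C{s,t} is {t^8, s}; counting standard monomials gives mu = 8. Corank 1: A-series; mu = 8 gives A_8.

Type A8, Milnor number mu = 8.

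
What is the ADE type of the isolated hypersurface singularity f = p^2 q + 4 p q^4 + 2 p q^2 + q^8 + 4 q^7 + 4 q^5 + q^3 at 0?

D_9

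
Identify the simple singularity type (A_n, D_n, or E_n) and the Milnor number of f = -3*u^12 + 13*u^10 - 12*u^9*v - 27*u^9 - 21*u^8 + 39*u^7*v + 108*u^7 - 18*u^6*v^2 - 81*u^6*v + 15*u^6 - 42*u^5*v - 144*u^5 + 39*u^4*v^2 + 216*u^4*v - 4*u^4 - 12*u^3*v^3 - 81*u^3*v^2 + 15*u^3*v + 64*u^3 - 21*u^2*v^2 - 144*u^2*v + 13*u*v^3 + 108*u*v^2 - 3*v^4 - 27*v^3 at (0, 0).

The Hessian of f at 0 has rank 0. Corank 2; j^3 = (4*u - 3*v)^3 is a perfect cube, so E-series; the 4-jet and mu = 7 give E_7.

Type E_{7}, Milnor number mu = 7.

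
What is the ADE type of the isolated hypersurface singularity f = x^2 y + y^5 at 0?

D6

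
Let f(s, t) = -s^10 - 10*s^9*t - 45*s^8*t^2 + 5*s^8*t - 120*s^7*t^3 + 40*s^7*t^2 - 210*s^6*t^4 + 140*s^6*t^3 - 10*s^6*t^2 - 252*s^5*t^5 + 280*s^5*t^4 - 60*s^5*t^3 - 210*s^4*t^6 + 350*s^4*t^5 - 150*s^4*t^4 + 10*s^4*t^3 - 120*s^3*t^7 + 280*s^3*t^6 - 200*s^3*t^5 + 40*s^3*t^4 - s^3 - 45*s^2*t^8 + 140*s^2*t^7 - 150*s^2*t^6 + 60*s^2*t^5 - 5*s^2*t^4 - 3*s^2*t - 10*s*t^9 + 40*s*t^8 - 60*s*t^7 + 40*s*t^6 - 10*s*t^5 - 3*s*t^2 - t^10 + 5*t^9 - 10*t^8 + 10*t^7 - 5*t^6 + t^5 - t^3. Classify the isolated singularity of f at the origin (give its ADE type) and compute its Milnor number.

Type E_{8}, Milnor number mu = 8.

The Hessian of f at 0 has rank 0. Corank 2; j^3 = -(s + t)^3 is a perfect cube, so E-series; the 5-jet and mu = 8 give E_8.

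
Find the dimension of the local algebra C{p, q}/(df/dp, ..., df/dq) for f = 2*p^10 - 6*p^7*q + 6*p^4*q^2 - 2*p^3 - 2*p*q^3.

7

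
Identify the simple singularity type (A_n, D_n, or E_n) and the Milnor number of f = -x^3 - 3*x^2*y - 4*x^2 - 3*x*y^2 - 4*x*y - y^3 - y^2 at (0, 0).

Type A_2, Milnor number mu = 2.

The Hessian of f at 0 has rank 1. Corank 1: A-series; mu = 2 gives A_2.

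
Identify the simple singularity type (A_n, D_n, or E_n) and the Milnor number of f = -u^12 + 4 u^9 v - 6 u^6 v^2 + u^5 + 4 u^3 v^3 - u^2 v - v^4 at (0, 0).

Type D_5, Milnor number mu = 5.

The Hessian of f at 0 is [[0, 0], [0, 0]] with rank 0, so corank 2. A Groebner basis of the Jacobian ideal J(f) in C{u,v} is {u^3, u^2/4 + v^3, u*v}; counting standard monomials gives mu = 5. Corank 2; j^3 = -u^2*v has shape L^2 M (L != M), so D-series; mu = 5 gives D_5.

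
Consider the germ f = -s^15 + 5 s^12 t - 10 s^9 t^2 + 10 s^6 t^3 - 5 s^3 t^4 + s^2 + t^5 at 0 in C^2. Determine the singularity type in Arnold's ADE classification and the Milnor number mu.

Type A4, Milnor number mu = 4.

The Hessian of f at 0 has rank 1. Corank 1: A-series; mu = 4 gives A_4.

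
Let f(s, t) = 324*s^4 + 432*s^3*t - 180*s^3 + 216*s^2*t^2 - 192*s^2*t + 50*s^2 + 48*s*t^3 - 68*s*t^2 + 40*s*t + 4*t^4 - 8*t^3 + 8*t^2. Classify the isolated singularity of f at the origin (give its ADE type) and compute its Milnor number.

Type A_{3}, Milnor number mu = 3.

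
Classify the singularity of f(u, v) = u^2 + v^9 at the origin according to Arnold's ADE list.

The Hessian of f at 0 is [[2, 0], [0, 0]] with rank 1, so corank 1. A Groebner basis of the Jacobian ideal J(f) in C{u,v} is {v^8, u}; counting standard monomials gives mu = 8. Corank 1: A-series; mu = 8 gives A_8.

A_8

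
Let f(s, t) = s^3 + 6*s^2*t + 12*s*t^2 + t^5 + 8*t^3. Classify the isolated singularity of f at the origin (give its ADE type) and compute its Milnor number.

The Hessian of f at 0 has rank 0. Corank 2; j^3 = (s + 2*t)^3 is a perfect cube, so E-series; the 5-jet and mu = 8 give E_8.

Type E8, Milnor number mu = 8.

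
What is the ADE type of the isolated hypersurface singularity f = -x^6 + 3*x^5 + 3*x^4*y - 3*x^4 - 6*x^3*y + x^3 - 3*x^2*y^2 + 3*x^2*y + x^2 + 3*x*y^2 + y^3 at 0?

The Hessian of f at 0 has rank 1. Corank 1: A-series; mu = 2 gives A_2.

A_2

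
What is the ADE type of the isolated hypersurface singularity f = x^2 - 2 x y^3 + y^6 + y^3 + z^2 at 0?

A_{2}

The Hessian of f at 0 is [[2, 0, 0], [0, 0, 0], [0, 0, 2]] with rank 2, so corank 1. A Groebner basis of the Jacobian ideal J(f) in C{x,y,z} is {y^2, x, z}; counting standard monomials gives mu = 2. Corank 1: A-series; mu = 2 gives A_2.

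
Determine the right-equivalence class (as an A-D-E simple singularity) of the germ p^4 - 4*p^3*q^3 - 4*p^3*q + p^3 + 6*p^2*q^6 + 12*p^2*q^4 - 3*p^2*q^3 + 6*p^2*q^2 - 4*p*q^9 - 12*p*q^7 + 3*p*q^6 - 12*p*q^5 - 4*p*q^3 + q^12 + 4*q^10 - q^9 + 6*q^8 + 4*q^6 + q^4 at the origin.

E6

The Hessian of f at 0 has rank 0. Corank 2; j^3 = p^3 is a perfect cube, so E-series; the 4-jet and mu = 6 give E_6.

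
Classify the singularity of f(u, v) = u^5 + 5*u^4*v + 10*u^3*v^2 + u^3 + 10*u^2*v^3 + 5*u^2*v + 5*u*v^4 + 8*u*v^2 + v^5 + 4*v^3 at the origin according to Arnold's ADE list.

D_{6}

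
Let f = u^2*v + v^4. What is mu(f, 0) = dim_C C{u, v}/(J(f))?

5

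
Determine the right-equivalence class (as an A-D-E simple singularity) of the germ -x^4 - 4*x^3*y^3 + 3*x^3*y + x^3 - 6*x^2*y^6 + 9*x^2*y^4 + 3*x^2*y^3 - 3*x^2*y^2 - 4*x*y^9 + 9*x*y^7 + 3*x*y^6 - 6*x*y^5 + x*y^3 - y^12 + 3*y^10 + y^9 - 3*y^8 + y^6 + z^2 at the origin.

E7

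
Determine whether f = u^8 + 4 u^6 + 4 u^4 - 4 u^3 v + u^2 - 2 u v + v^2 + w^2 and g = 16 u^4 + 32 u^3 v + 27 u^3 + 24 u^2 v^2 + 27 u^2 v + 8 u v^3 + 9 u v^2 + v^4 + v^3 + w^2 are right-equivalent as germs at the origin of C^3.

No.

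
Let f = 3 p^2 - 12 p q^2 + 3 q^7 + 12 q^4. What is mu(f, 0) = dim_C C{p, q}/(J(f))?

6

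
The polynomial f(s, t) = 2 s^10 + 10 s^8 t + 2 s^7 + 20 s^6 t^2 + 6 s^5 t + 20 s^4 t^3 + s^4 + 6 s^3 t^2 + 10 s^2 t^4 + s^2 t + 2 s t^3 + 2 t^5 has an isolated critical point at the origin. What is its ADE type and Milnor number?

Type D6, Milnor number mu = 6.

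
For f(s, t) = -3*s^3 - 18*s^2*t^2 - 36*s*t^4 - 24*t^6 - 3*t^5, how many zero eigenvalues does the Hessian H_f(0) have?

2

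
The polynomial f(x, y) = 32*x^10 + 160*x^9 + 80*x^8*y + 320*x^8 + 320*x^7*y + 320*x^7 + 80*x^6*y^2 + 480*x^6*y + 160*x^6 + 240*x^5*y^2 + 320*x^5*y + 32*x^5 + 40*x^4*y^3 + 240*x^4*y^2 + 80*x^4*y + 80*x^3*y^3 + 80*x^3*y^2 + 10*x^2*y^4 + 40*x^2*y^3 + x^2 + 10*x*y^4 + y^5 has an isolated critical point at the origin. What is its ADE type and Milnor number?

Type A_{4}, Milnor number mu = 4.

The Hessian of f at 0 has rank 1. Corank 1: A-series; mu = 4 gives A_4.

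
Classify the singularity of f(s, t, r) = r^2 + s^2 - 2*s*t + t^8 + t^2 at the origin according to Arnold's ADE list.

A_7

The Hessian of f at 0 is [[2, -2, 0], [-2, 2, 0], [0, 0, 2]] with rank 2, so corank 1. A Groebner basis of the Jacobian ideal J(f) in C{s,t,r} is {t^7, s - t, r}; counting standard monomials gives mu = 7. Corank 1: A-series; mu = 7 gives A_7.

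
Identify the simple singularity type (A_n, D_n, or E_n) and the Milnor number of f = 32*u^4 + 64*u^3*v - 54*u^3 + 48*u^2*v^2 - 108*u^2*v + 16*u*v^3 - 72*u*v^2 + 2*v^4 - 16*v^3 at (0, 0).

Type E_6, Milnor number mu = 6.

The Hessian of f at 0 has rank 0. Corank 2; j^3 = -2*(3*u + 2*v)^3 is a perfect cube, so E-series; the 4-jet and mu = 6 give E_6.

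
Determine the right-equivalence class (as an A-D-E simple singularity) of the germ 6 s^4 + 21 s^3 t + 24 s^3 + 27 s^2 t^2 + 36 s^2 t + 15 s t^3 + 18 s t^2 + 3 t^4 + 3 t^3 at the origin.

E_7

The Hessian of f at 0 has rank 0. Corank 2; j^3 = 3*(2*s + t)^3 is a perfect cube, so E-series; the 4-jet and mu = 7 give E_7.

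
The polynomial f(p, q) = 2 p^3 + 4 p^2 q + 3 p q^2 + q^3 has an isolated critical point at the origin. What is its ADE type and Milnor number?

Type D_4, Milnor number mu = 4.

The Hessian of f at 0 has rank 0. Corank 2; j^3 = (p + q)*(2*p^2 + 2*p*q + q^2) splits into three distinct lines over C (the quadratic factor has nonzero discriminant), so D_4.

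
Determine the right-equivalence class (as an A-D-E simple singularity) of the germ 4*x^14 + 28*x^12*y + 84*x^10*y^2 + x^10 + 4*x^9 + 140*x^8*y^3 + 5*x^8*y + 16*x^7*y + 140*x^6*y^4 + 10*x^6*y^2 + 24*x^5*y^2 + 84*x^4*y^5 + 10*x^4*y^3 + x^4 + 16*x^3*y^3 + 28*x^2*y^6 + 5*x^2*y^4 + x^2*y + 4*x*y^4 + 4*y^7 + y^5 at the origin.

The Hessian of f at 0 has rank 0. Corank 2; j^3 = x^2*y has shape L^2 M (L != M), so D-series; mu = 6 gives D_6.

D6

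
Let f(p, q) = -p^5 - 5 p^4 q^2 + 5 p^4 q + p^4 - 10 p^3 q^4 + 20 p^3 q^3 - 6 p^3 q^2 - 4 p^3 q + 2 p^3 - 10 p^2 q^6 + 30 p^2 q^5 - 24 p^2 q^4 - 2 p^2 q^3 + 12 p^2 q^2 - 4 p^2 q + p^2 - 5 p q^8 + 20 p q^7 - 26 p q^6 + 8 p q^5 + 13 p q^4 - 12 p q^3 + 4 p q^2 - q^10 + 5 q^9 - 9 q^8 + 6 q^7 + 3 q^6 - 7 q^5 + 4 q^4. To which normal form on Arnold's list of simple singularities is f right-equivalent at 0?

The Hessian of f at 0 has rank 1. Corank 1: A-series; mu = 4 gives A_4.

A_{4}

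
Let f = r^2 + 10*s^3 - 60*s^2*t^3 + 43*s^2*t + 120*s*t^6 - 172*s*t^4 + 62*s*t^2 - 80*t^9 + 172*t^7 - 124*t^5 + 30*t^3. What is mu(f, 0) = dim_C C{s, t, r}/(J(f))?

The Hessian of f at 0 has rank 1. Corank 2; j^3 = (2*s + 3*t)*(5*s^2 + 14*s*t + 10*t^2) splits into three distinct lines over C (the quadratic factor has nonzero discriminant), so D_4.

4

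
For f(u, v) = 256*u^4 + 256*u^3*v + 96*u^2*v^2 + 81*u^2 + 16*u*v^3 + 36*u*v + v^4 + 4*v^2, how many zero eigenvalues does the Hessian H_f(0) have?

Hessian at 0 has rank 1.

1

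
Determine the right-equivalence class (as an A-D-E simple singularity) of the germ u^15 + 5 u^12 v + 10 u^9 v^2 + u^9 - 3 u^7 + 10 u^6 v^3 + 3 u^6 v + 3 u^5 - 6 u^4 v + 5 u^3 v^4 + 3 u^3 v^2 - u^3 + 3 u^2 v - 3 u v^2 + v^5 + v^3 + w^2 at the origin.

The Hessian of f at 0 has rank 1. Corank 2; j^3 = -(u - v)^3 is a perfect cube, so E-series; the 5-jet and mu = 8 give E_8.

E_8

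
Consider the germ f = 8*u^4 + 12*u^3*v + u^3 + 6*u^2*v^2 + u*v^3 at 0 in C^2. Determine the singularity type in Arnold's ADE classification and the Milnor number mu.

Type E_{7}, Milnor number mu = 7.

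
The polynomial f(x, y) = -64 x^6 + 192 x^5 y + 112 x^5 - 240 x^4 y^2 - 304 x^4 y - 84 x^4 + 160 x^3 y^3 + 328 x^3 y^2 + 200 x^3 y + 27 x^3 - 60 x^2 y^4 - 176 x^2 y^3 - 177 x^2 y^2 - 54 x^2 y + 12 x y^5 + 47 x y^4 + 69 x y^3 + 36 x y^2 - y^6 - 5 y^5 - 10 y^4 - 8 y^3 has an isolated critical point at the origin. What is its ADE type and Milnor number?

Type E7, Milnor number mu = 7.

The Hessian of f at 0 has rank 0. Corank 2; j^3 = (3*x - 2*y)^3 is a perfect cube, so E-series; the 4-jet and mu = 7 give E_7.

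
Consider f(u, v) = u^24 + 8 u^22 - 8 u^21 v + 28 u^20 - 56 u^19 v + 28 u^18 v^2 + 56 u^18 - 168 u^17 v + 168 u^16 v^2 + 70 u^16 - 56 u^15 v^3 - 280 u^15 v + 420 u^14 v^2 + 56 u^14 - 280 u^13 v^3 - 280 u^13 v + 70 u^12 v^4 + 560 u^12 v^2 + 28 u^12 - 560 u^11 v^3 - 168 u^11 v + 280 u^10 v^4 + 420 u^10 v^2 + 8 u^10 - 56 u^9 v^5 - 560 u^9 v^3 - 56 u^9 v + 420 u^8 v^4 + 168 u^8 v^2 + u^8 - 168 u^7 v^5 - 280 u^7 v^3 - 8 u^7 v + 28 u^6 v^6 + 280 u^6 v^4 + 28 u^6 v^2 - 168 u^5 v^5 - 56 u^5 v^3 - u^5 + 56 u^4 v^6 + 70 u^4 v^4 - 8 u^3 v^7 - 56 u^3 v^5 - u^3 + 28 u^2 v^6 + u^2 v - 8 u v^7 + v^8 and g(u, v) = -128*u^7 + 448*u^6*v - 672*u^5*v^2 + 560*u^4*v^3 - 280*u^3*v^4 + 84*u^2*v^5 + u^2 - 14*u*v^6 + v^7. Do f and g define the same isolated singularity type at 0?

No.

The Hessian of f at 0 has rank 0. Corank 2; j^3 = -u^2*(u - v) has shape L^2 M (L != M), so D-series; mu = 9 gives D_9. The Hessian of g at 0 has rank 1. Corank 1: A-series; mu = 6 gives A_6. f is D_9 but g is A_6, hence not right-equivalent.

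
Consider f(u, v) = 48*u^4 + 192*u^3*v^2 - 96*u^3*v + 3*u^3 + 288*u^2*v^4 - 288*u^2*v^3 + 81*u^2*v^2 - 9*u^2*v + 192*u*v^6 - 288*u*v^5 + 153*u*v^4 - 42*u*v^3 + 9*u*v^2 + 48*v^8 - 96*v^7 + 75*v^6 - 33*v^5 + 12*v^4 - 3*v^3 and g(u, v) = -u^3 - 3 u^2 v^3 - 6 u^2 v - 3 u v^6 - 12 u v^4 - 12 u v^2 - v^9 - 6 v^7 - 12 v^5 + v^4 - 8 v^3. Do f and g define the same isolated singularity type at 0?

Yes.

The Hessian of f at 0 has rank 0. Corank 2; j^3 = 3*(u - v)^3 is a perfect cube, so E-series; the 4-jet and mu = 6 give E_6. The Hessian of g at 0 has rank 0. Corank 2; j^3 = -(u + 2*v)^3 is a perfect cube, so E-series; the 4-jet and mu = 6 give E_6. Both have type E_6, hence right-equivalent.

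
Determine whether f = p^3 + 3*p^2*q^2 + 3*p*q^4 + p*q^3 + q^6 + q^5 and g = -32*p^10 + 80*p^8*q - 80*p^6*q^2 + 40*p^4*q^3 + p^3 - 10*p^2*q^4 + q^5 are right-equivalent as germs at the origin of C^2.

No.

The Hessian of f at 0 has rank 0. Corank 2; j^3 = p^3 is a perfect cube, so E-series; the 4-jet and mu = 7 give E_7. The Hessian of g at 0 has rank 0. Corank 2; j^3 = p^3 is a perfect cube, so E-series; the 5-jet and mu = 8 give E_8. f is E_7 but g is E_8, hence not right-equivalent.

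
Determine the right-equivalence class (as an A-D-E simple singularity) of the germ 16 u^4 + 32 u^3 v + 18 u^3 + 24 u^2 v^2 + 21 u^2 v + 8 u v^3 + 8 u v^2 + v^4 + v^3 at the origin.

The Hessian of f at 0 has rank 0. Corank 2; j^3 = (2*u + v)*(3*u + v)^2 has shape L^2 M (L != M), so D-series; mu = 5 gives D_5.

D_5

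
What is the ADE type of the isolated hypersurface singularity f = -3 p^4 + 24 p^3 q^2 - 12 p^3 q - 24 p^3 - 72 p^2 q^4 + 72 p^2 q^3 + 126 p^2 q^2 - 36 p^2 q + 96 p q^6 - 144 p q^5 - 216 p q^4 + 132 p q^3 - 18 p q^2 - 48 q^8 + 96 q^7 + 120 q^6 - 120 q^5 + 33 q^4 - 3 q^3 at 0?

E_6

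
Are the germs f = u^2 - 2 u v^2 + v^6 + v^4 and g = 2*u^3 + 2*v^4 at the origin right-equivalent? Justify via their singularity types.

No.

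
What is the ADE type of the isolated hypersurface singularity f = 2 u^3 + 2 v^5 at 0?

E8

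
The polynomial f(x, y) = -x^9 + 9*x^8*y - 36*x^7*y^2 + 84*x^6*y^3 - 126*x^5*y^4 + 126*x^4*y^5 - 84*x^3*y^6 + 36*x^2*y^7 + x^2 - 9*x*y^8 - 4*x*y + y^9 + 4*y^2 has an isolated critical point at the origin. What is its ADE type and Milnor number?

Type A8, Milnor number mu = 8.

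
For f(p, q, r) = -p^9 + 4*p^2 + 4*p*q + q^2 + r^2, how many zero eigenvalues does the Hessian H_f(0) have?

1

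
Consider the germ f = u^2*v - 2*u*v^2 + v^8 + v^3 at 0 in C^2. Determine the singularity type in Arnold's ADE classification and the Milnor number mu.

Type D_{9}, Milnor number mu = 9.

The Hessian of f at 0 is [[0, 0], [0, 0]] with rank 0, so corank 2. A Groebner basis of the Jacobian ideal J(f) in C{u,v} is {u^2/8 + v^7 - v^2/8, u^3 - v^3, u*v - v^2}; counting standard monomials gives mu = 9. Corank 2; j^3 = v*(u - v)^2 has shape L^2 M (L != M), so D-series; mu = 9 gives D_9.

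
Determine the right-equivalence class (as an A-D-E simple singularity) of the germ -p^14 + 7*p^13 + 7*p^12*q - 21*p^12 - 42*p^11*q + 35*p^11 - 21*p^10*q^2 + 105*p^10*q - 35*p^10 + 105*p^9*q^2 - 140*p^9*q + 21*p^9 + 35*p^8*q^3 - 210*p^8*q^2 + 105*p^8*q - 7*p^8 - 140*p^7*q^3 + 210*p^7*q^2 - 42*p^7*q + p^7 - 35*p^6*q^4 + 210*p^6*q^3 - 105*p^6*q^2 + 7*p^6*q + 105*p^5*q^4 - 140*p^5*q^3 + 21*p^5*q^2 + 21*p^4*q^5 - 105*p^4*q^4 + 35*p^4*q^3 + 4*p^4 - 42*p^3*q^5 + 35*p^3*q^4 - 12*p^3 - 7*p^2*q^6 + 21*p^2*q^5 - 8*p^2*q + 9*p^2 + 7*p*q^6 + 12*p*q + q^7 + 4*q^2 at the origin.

A6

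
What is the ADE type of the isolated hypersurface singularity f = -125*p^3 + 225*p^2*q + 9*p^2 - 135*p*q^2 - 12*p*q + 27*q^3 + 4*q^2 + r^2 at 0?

The Hessian of f at 0 is [[18, -12, 0], [-12, 8, 0], [0, 0, 2]] with rank 2, so corank 1. A Groebner basis of the Jacobian ideal J(f) in C{p,q,r} is {q^2, p - 2*q/3, r}; counting standard monomials gives mu = 2. Corank 1: A-series; mu = 2 gives A_2.

A_{2}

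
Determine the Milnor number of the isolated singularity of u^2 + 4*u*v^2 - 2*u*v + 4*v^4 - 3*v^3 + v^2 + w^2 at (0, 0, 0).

2

The Hessian of f at 0 has rank 2. Corank 1: A-series; mu = 2 gives A_2.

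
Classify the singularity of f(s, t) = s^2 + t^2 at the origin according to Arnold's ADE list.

A_{1}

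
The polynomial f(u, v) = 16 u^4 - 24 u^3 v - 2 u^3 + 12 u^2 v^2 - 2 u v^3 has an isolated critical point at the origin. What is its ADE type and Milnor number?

Type E_{7}, Milnor number mu = 7.

The Hessian of f at 0 has rank 0. Corank 2; j^3 = -2*u^3 is a perfect cube, so E-series; the 4-jet and mu = 7 give E_7.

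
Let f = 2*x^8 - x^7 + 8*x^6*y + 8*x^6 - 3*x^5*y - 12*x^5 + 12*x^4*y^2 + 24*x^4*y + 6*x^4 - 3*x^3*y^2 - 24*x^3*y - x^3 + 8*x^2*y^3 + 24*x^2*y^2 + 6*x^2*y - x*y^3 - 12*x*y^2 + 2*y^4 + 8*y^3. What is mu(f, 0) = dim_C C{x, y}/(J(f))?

The Hessian of f at 0 is [[0, 0], [0, 0]] with rank 0, so corank 2. A Groebner basis of the Jacobian ideal J(f) in C{x,y} is {-3*x^2/164 + 3*x*y/41 + y^4 - y^3/164 - 3*y^2/41, x^3 - 141*x^2/82 + 282*x*y/41 - 703*y^3/82 - 282*y^2/41, x^2*y - 95*x^2/164 + 95*x*y/41 - 2063*y^3/492 - 95*y^2/41, -6*x^2/41 + x*y^2 + 24*x*y/41 - 84*y^3/41 - 24*y^2/41}; counting standard monomials gives mu = 7. Corank 2; j^3 = -(x - 2*y)^3 is a perfect cube, so E-series; the 4-jet and mu = 7 give E_7.

7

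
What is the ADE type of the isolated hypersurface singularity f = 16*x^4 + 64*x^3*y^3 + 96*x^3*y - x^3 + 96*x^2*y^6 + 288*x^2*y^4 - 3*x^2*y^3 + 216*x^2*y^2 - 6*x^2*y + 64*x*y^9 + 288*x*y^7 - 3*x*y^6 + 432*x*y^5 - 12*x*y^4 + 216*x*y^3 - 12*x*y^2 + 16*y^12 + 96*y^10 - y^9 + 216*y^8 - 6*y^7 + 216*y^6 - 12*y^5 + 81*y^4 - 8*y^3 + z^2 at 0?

The Hessian of f at 0 is [[0, 0, 0], [0, 0, 0], [0, 0, 2]] with rank 1, so corank 2. A Groebner basis of the Jacobian ideal J(f) in C{x,y,z} is {y^4, x*y^2 + 11*y^3/6, x^2 + 4*x*y + 4*y^2, z}; counting standard monomials gives mu = 6. Corank 2; j^3 = -(x + 2*y)^3 is a perfect cube, so E-series; the 4-jet and mu = 6 give E_6.

E_6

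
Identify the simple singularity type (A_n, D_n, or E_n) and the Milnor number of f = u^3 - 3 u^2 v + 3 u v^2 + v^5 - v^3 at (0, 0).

Type E_{8}, Milnor number mu = 8.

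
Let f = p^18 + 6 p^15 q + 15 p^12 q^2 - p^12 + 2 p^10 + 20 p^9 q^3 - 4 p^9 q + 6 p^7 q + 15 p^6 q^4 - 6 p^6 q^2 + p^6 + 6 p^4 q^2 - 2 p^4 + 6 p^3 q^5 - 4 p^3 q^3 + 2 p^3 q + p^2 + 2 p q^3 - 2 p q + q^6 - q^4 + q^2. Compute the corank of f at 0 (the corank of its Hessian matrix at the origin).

Hessian at 0 has rank 1.

1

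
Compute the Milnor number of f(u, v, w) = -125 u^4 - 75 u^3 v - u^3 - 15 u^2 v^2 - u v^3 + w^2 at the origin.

7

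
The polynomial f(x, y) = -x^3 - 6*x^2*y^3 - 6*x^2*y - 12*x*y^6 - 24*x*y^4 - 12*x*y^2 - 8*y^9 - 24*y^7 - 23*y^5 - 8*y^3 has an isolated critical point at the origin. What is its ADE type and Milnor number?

The Hessian of f at 0 has rank 0. Corank 2; j^3 = -(x + 2*y)^3 is a perfect cube, so E-series; the 5-jet and mu = 8 give E_8.

Type E8, Milnor number mu = 8.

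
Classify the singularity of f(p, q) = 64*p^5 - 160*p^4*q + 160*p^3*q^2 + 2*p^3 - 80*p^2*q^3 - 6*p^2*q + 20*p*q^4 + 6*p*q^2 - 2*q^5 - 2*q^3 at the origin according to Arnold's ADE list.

The Hessian of f at 0 is [[0, 0], [0, 0]] with rank 0, so corank 2. A Groebner basis of the Jacobian ideal J(f) in C{p,q} is {q^5, p*q^3 - 7*q^4/8, p^2 - 2*p*q + q^2}; counting standard monomials gives mu = 8. Corank 2; j^3 = 2*(p - q)^3 is a perfect cube, so E-series; the 5-jet and mu = 8 give E_8.

E_{8}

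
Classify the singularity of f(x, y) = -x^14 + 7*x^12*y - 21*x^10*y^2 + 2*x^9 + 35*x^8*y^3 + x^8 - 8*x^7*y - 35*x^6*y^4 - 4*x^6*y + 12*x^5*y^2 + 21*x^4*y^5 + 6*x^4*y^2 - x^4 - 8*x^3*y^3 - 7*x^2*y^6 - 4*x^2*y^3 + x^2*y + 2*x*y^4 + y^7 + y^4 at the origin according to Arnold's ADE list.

The Hessian of f at 0 has rank 0. Corank 2; j^3 = x^2*y has shape L^2 M (L != M), so D-series; mu = 5 gives D_5.

D_{5}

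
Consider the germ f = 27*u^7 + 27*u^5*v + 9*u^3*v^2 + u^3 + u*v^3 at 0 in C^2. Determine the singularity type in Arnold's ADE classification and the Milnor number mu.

Type E7, Milnor number mu = 7.

The Hessian of f at 0 is [[0, 0], [0, 0]] with rank 0, so corank 2. A Groebner basis of the Jacobian ideal J(f) in C{u,v} is {u^3, u*v^2, 3*u^2 + v^3}; counting standard monomials gives mu = 7. Corank 2; j^3 = u^3 is a perfect cube, so E-series; the 4-jet and mu = 7 give E_7.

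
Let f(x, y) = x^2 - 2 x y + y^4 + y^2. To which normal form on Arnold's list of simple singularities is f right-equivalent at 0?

A3

The Hessian of f at 0 has rank 1. Corank 1: A-series; mu = 3 gives A_3.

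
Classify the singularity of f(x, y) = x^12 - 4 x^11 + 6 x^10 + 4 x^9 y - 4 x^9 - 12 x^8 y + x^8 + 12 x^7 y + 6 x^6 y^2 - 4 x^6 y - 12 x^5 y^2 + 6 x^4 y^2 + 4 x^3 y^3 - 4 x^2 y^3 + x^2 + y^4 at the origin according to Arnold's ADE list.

A_3

The Hessian of f at 0 has rank 1. Corank 1: A-series; mu = 3 gives A_3.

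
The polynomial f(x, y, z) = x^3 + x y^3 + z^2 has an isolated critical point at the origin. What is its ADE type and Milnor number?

Type E_{7}, Milnor number mu = 7.

The Hessian of f at 0 has rank 1. Corank 2; j^3 = x^3 is a perfect cube, so E-series; the 4-jet and mu = 7 give E_7.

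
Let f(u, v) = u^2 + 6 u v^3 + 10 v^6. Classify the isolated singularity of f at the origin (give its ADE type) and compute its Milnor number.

Type A5, Milnor number mu = 5.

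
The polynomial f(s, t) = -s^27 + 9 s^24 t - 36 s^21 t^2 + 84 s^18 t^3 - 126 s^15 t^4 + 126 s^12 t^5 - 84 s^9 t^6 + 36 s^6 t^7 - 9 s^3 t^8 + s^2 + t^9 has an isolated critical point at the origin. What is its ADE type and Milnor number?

The Hessian of f at 0 is [[2, 0], [0, 0]] with rank 1, so corank 1. A Groebner basis of the Jacobian ideal J(f) in C{s,t} is {t^8, s}; counting standard monomials gives mu = 8. Corank 1: A-series; mu = 8 gives A_8.

Type A8, Milnor number mu = 8.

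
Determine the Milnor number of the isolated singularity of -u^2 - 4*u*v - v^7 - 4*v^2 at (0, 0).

The Hessian of f at 0 is [[-2, -4], [-4, -8]] with rank 1, so corank 1. A Groebner basis of the Jacobian ideal J(f) in C{u,v} is {v^6, u + 2*v}; counting standard monomials gives mu = 6. Corank 1: A-series; mu = 6 gives A_6.

6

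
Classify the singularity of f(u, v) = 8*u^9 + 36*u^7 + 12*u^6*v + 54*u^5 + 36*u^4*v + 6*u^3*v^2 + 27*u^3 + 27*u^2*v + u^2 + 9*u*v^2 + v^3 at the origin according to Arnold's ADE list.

The Hessian of f at 0 has rank 1. Corank 1: A-series; mu = 2 gives A_2.

A2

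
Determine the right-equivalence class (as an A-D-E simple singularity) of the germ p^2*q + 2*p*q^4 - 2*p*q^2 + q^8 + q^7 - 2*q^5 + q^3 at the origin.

D_9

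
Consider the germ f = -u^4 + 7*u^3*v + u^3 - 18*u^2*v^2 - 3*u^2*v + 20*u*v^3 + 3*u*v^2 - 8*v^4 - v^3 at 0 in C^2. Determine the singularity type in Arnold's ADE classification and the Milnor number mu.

The Hessian of f at 0 is [[0, 0], [0, 0]] with rank 0, so corank 2. A Groebner basis of the Jacobian ideal J(f) in C{u,v} is {3*u^2 - 6*u*v + v^4 + v^3 + 3*v^2, u^3 - 9*u^2 + 18*u*v - 4*v^3 - 9*v^2, u^2*v - 5*u^2 + 10*u*v - 8*v^3/3 - 5*v^2, -2*u^2 + u*v^2 + 4*u*v - 5*v^3/3 - 2*v^2}; counting standard monomials gives mu = 7. Corank 2; j^3 = (u - v)^3 is a perfect cube, so E-series; the 4-jet and mu = 7 give E_7.

Type E_7, Milnor number mu = 7.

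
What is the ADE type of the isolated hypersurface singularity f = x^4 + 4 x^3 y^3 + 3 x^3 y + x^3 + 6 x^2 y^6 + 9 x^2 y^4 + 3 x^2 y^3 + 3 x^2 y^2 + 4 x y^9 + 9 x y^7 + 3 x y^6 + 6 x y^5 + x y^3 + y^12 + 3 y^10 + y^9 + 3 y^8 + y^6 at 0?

E_{7}

The Hessian of f at 0 has rank 0. Corank 2; j^3 = x^3 is a perfect cube, so E-series; the 4-jet and mu = 7 give E_7.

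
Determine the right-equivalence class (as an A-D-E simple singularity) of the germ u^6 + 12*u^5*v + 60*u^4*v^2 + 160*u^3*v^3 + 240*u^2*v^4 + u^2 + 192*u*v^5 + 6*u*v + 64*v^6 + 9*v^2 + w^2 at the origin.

A_{5}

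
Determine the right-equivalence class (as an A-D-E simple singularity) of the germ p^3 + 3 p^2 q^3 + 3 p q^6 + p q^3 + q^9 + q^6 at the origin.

E_{7}

The Hessian of f at 0 is [[0, 0], [0, 0]] with rank 0, so corank 2. A Groebner basis of the Jacobian ideal J(f) in C{p,q} is {p^3, p*q^2, 3*p^2 + q^3}; counting standard monomials gives mu = 7. Corank 2; j^3 = p^3 is a perfect cube, so E-series; the 4-jet and mu = 7 give E_7.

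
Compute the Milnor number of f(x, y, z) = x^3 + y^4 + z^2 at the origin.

The Hessian of f at 0 is [[0, 0, 0], [0, 0, 0], [0, 0, 2]] with rank 1, so corank 2. A Groebner basis of the Jacobian ideal J(f) in C{x,y,z} is {y^3, x^2, z}; counting standard monomials gives mu = 6. Corank 2; j^3 = x^3 is a perfect cube, so E-series; the 4-jet and mu = 6 give E_6.

6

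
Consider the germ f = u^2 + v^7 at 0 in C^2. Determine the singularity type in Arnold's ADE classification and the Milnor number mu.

The Hessian of f at 0 is [[2, 0], [0, 0]] with rank 1, so corank 1. A Groebner basis of the Jacobian ideal J(f) in C{u,v} is {v^6, u}; counting standard monomials gives mu = 6. Corank 1: A-series; mu = 6 gives A_6.

Type A6, Milnor number mu = 6.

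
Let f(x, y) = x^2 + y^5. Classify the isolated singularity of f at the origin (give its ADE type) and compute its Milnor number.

The Hessian of f at 0 has rank 1. Corank 1: A-series; mu = 4 gives A_4.

Type A_4, Milnor number mu = 4.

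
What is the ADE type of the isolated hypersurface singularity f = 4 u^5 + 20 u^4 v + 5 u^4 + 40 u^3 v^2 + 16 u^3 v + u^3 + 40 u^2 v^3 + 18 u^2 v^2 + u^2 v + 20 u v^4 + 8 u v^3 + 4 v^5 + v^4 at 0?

The Hessian of f at 0 has rank 0. Corank 2; j^3 = u^2*(u + v) has shape L^2 M (L != M), so D-series; mu = 5 gives D_5.

D_{5}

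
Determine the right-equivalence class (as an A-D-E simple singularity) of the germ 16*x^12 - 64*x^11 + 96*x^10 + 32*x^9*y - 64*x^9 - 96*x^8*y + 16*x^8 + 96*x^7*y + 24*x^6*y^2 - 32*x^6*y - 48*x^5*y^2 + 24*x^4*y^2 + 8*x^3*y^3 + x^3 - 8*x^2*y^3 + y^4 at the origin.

E_6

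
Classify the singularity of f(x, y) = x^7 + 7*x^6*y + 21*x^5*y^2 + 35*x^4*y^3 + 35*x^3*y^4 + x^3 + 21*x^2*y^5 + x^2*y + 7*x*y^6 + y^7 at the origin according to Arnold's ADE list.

D_{8}

The Hessian of f at 0 has rank 0. Corank 2; j^3 = x^2*(x + y) has shape L^2 M (L != M), so D-series; mu = 8 gives D_8.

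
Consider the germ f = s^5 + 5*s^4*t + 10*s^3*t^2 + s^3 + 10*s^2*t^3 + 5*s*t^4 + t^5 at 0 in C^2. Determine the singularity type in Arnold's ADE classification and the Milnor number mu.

Type E_8, Milnor number mu = 8.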